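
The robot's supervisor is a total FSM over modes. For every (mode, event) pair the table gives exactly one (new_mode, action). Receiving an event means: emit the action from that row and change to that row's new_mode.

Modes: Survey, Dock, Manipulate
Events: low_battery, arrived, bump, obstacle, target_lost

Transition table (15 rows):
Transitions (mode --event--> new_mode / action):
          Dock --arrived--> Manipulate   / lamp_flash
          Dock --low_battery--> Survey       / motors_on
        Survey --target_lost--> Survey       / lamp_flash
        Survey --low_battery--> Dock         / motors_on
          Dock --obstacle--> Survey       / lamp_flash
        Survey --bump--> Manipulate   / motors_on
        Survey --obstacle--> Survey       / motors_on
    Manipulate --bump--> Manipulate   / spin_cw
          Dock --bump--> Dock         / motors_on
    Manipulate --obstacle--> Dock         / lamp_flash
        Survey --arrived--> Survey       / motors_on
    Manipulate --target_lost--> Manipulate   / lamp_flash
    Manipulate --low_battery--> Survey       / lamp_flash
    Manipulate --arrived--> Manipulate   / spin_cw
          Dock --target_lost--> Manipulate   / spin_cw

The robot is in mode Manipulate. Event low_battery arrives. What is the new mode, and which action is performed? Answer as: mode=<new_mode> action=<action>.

mode=Survey action=lamp_flash

current mode = Manipulate; filter table to that mode:
  (Manipulate, bump) → (Manipulate, spin_cw)
  (Manipulate, obstacle) → (Dock, lamp_flash)
  (Manipulate, target_lost) → (Manipulate, lamp_flash)
  (Manipulate, low_battery) → (Survey, lamp_flash)  ← event matches
  (Manipulate, arrived) → (Manipulate, spin_cw)
event = low_battery selects (Survey, lamp_flash)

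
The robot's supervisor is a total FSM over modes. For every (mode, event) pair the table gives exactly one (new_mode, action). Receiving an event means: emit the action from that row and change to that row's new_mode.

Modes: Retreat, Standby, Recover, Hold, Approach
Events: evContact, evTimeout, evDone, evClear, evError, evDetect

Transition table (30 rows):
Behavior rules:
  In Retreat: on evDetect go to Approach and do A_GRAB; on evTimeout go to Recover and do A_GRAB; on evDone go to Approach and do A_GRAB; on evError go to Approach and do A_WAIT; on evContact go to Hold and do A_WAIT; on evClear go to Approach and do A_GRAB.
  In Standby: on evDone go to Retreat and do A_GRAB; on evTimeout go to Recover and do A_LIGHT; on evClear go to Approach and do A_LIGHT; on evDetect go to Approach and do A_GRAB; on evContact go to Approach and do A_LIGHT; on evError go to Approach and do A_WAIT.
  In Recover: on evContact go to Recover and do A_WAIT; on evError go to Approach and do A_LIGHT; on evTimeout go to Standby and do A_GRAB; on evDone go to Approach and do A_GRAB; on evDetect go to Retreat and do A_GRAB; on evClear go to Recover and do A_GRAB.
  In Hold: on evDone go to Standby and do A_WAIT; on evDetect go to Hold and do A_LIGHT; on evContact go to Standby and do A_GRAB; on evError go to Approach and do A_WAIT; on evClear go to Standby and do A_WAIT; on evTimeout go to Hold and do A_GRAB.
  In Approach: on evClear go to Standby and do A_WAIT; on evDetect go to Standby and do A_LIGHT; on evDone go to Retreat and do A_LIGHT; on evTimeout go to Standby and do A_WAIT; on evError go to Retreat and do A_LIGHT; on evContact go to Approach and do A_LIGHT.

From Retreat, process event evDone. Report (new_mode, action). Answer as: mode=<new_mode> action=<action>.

mode=Approach action=A_GRAB

current mode = Retreat; filter table to that mode:
  (Retreat, evDetect) → (Approach, A_GRAB)
  (Retreat, evTimeout) → (Recover, A_GRAB)
  (Retreat, evDone) → (Approach, A_GRAB)  ← event matches
  (Retreat, evError) → (Approach, A_WAIT)
  (Retreat, evContact) → (Hold, A_WAIT)
  (Retreat, evClear) → (Approach, A_GRAB)
event = evDone selects (Approach, A_GRAB)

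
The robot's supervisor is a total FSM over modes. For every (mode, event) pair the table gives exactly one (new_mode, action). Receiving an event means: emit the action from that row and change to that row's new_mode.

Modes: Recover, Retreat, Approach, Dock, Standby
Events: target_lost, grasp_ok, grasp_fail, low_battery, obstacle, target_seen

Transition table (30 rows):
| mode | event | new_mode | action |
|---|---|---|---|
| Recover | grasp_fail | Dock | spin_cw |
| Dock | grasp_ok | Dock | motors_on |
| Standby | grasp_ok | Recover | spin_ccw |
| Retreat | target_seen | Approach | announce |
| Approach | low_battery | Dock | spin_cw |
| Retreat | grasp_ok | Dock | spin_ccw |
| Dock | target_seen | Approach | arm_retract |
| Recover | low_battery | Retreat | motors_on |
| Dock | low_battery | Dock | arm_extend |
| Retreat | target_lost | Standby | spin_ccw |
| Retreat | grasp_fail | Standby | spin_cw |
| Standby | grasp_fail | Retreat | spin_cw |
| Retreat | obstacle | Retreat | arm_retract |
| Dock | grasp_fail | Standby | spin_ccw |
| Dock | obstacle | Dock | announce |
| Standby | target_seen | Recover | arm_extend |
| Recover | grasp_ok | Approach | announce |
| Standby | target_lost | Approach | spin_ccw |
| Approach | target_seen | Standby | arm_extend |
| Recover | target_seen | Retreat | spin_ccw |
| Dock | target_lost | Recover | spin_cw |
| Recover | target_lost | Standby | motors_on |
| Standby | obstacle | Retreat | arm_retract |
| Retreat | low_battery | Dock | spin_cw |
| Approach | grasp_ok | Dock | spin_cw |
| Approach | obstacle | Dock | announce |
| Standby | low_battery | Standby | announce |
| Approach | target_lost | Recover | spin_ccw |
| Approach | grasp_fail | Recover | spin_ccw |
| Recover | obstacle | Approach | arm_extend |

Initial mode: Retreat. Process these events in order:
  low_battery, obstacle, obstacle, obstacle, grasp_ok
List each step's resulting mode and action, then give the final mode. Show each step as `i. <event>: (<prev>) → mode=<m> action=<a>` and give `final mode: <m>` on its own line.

final mode: Dock

1. low_battery: (Retreat) → mode=Dock action=spin_cw
2. obstacle: (Dock) → mode=Dock action=announce
3. obstacle: (Dock) → mode=Dock action=announce
4. obstacle: (Dock) → mode=Dock action=announce
5. grasp_ok: (Dock) → mode=Dock action=motors_on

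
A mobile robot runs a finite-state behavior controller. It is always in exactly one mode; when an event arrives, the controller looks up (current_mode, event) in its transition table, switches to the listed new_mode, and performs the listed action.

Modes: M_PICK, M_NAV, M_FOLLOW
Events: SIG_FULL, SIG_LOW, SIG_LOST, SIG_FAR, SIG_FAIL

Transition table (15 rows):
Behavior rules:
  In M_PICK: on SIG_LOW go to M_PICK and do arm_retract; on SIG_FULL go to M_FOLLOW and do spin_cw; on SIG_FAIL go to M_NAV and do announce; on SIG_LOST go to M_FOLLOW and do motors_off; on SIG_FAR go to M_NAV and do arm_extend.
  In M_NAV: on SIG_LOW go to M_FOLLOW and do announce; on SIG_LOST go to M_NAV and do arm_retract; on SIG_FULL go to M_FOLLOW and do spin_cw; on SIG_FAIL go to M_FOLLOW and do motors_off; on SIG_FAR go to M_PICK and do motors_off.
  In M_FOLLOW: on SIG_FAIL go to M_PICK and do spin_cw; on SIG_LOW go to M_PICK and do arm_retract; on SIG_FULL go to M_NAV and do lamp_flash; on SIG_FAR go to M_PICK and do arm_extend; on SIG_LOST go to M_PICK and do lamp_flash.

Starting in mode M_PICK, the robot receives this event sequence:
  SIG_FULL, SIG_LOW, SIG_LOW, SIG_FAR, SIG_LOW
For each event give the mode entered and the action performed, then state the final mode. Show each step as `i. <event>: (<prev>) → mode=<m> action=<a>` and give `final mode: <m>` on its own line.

final mode: M_FOLLOW

1. SIG_FULL: (M_PICK) → mode=M_FOLLOW action=spin_cw
2. SIG_LOW: (M_FOLLOW) → mode=M_PICK action=arm_retract
3. SIG_LOW: (M_PICK) → mode=M_PICK action=arm_retract
4. SIG_FAR: (M_PICK) → mode=M_NAV action=arm_extend
5. SIG_LOW: (M_NAV) → mode=M_FOLLOW action=announce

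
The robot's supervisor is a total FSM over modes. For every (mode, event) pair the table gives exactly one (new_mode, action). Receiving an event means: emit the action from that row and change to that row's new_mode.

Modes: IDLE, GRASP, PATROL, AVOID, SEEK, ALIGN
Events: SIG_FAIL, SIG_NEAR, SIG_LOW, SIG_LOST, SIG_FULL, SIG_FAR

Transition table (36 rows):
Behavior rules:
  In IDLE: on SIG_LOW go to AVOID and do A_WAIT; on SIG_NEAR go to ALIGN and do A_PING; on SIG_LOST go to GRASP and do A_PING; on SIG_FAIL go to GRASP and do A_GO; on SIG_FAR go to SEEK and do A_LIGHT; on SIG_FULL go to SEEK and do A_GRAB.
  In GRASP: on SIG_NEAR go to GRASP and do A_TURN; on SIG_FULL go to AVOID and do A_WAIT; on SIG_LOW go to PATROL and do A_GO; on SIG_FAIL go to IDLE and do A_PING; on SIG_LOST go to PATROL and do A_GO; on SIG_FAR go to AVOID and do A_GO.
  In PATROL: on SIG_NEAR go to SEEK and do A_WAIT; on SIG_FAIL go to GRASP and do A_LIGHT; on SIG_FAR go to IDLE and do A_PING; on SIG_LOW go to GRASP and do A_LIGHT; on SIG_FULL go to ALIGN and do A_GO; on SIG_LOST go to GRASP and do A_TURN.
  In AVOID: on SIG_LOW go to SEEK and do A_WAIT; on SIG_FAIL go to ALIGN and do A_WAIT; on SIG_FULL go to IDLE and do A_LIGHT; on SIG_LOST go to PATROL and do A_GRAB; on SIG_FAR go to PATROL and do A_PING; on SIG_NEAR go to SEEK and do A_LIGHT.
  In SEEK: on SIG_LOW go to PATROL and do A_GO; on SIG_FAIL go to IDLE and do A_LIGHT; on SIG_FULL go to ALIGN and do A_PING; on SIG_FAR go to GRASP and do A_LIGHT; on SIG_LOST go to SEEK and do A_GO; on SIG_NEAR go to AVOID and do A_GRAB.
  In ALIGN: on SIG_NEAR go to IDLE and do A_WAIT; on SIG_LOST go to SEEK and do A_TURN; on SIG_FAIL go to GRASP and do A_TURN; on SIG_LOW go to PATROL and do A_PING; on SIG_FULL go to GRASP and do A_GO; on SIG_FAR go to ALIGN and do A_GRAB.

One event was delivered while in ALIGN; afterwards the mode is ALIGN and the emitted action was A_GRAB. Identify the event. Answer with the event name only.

try SIG_FAIL: (ALIGN, SIG_FAIL) → (GRASP, A_TURN)
try SIG_NEAR: (ALIGN, SIG_NEAR) → (IDLE, A_WAIT)
try SIG_LOW: (ALIGN, SIG_LOW) → (PATROL, A_PING)
try SIG_LOST: (ALIGN, SIG_LOST) → (SEEK, A_TURN)
try SIG_FULL: (ALIGN, SIG_FULL) → (GRASP, A_GO)
try SIG_FAR: (ALIGN, SIG_FAR) → (ALIGN, A_GRAB)  ← matches

SIG_FAR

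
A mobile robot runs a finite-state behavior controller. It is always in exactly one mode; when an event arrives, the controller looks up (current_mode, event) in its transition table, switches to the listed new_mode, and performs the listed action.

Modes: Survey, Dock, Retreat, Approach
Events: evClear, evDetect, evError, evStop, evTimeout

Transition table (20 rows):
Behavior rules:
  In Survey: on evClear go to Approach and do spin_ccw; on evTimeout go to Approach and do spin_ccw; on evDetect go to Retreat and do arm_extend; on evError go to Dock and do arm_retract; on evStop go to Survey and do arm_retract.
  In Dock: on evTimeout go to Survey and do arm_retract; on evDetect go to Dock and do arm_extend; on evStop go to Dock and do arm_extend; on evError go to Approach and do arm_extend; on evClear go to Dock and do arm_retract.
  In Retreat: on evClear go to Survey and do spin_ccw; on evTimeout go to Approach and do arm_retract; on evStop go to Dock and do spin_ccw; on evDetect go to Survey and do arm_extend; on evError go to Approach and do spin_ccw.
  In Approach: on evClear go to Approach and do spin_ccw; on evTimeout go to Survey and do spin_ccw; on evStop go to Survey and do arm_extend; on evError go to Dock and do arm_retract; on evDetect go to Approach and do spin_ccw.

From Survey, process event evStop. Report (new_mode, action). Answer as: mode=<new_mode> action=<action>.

current mode = Survey; filter table to that mode:
  (Survey, evClear) → (Approach, spin_ccw)
  (Survey, evTimeout) → (Approach, spin_ccw)
  (Survey, evDetect) → (Retreat, arm_extend)
  (Survey, evError) → (Dock, arm_retract)
  (Survey, evStop) → (Survey, arm_retract)  ← event matches
event = evStop selects (Survey, arm_retract)

mode=Survey action=arm_retract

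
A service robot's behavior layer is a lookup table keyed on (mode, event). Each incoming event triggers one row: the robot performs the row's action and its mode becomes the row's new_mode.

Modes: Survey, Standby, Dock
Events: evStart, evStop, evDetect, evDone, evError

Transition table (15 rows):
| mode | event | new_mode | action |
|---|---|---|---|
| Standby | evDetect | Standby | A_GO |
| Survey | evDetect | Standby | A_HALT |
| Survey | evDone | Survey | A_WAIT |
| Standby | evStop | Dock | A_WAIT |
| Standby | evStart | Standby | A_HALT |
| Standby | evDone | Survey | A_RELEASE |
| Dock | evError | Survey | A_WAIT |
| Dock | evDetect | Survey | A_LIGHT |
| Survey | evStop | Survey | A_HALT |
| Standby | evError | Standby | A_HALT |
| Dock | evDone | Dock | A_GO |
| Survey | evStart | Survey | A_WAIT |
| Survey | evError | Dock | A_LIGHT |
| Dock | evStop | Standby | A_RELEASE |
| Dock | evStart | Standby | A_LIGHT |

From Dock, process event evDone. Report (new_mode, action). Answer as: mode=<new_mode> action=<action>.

mode=Dock action=A_GO

current mode = Dock; filter table to that mode:
  (Dock, evError) → (Survey, A_WAIT)
  (Dock, evDetect) → (Survey, A_LIGHT)
  (Dock, evDone) → (Dock, A_GO)  ← event matches
  (Dock, evStop) → (Standby, A_RELEASE)
  (Dock, evStart) → (Standby, A_LIGHT)
event = evDone selects (Dock, A_GO)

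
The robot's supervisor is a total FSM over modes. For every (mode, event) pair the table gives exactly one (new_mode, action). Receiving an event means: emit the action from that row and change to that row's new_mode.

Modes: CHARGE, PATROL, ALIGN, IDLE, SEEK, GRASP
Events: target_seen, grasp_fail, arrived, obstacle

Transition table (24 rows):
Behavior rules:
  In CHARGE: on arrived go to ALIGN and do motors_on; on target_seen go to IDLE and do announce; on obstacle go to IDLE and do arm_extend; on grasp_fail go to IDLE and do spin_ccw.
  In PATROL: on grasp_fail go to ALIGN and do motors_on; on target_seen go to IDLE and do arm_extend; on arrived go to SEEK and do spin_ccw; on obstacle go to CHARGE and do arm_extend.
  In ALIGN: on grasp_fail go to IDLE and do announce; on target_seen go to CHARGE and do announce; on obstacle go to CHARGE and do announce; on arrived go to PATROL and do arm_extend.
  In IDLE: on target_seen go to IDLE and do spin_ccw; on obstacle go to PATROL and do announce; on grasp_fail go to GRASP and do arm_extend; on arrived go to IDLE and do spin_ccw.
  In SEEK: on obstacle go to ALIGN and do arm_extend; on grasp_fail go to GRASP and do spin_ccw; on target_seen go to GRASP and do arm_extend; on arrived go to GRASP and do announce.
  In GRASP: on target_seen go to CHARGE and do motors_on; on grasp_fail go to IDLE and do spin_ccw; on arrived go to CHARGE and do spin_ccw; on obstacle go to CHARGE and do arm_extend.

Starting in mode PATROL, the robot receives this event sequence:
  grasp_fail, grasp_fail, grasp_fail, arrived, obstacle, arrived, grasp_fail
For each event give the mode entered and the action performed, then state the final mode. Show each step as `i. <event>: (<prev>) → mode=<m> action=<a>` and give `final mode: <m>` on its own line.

final mode: GRASP

1. grasp_fail: (PATROL) → mode=ALIGN action=motors_on
2. grasp_fail: (ALIGN) → mode=IDLE action=announce
3. grasp_fail: (IDLE) → mode=GRASP action=arm_extend
4. arrived: (GRASP) → mode=CHARGE action=spin_ccw
5. obstacle: (CHARGE) → mode=IDLE action=arm_extend
6. arrived: (IDLE) → mode=IDLE action=spin_ccw
7. grasp_fail: (IDLE) → mode=GRASP action=arm_extend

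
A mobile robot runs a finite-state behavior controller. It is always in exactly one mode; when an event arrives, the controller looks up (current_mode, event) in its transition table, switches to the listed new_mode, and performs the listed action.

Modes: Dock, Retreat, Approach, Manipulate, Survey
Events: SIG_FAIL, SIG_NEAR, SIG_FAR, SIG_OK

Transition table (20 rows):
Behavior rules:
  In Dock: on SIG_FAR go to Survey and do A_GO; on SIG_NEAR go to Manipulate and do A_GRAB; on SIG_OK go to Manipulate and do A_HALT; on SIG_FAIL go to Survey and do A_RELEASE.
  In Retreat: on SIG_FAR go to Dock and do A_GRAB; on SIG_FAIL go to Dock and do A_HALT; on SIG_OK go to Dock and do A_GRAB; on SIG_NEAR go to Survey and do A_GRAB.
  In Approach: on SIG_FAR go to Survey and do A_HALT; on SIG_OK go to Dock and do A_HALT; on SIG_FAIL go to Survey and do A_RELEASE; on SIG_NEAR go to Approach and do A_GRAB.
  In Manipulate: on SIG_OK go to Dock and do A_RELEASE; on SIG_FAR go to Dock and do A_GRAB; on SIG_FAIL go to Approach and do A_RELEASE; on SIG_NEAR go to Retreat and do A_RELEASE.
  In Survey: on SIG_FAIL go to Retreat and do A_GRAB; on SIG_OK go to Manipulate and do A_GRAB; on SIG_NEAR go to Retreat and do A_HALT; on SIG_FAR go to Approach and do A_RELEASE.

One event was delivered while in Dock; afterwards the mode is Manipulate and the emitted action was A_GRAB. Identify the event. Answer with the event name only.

try SIG_FAIL: (Dock, SIG_FAIL) → (Survey, A_RELEASE)
try SIG_NEAR: (Dock, SIG_NEAR) → (Manipulate, A_GRAB)  ← matches
try SIG_FAR: (Dock, SIG_FAR) → (Survey, A_GO)
try SIG_OK: (Dock, SIG_OK) → (Manipulate, A_HALT)

SIG_NEAR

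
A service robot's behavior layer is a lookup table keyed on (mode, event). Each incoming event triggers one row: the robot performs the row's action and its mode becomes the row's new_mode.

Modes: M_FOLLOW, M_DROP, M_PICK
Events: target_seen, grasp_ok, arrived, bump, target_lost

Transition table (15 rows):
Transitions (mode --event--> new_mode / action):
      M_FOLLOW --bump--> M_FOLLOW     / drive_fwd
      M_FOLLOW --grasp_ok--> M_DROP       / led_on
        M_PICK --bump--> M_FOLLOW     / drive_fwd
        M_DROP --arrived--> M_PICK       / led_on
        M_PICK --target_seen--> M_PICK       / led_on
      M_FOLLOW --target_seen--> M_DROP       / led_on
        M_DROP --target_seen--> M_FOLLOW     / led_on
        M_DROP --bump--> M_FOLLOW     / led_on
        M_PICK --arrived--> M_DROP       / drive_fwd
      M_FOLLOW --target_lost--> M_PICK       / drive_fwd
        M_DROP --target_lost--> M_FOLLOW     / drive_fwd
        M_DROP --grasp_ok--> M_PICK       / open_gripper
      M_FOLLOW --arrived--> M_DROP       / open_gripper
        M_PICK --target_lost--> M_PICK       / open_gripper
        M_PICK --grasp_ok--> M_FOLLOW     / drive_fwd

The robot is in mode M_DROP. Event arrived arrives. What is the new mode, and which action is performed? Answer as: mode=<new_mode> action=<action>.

mode=M_PICK action=led_on

current mode = M_DROP; filter table to that mode:
  (M_DROP, arrived) → (M_PICK, led_on)  ← event matches
  (M_DROP, target_seen) → (M_FOLLOW, led_on)
  (M_DROP, bump) → (M_FOLLOW, led_on)
  (M_DROP, target_lost) → (M_FOLLOW, drive_fwd)
  (M_DROP, grasp_ok) → (M_PICK, open_gripper)
event = arrived selects (M_PICK, led_on)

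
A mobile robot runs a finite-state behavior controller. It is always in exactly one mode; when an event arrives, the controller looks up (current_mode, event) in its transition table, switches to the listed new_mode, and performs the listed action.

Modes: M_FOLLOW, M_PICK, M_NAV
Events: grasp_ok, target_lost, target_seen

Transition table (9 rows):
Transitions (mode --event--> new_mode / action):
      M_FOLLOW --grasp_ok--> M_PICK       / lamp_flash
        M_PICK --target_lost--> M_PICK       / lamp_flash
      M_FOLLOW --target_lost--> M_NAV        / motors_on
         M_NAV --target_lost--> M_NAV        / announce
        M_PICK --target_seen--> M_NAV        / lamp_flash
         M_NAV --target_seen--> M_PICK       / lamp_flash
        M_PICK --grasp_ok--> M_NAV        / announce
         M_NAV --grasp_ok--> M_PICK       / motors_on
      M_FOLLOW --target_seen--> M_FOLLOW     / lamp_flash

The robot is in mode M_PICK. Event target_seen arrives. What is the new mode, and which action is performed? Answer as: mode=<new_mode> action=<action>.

current mode = M_PICK; filter table to that mode:
  (M_PICK, target_lost) → (M_PICK, lamp_flash)
  (M_PICK, target_seen) → (M_NAV, lamp_flash)  ← event matches
  (M_PICK, grasp_ok) → (M_NAV, announce)
event = target_seen selects (M_NAV, lamp_flash)

mode=M_NAV action=lamp_flash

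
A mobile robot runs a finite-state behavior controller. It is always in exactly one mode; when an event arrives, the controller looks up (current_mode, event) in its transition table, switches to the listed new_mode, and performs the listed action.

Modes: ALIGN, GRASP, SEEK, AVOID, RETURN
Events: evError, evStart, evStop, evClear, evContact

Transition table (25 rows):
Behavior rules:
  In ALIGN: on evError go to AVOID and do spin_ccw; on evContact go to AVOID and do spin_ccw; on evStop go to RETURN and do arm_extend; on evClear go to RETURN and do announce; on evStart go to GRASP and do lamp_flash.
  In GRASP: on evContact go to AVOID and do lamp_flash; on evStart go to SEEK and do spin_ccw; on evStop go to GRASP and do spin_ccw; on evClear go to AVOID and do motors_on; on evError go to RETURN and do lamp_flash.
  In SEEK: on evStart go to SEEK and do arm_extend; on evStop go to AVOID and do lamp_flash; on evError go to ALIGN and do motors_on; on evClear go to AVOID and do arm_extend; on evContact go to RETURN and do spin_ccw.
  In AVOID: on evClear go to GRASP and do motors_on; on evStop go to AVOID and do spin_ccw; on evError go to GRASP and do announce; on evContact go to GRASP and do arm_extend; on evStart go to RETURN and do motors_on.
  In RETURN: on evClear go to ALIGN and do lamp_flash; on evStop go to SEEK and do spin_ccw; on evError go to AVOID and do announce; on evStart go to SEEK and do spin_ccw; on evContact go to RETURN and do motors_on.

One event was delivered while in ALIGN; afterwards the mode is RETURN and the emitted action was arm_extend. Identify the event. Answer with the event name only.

evStop

try evError: (ALIGN, evError) → (AVOID, spin_ccw)
try evStart: (ALIGN, evStart) → (GRASP, lamp_flash)
try evStop: (ALIGN, evStop) → (RETURN, arm_extend)  ← matches
try evClear: (ALIGN, evClear) → (RETURN, announce)
try evContact: (ALIGN, evContact) → (AVOID, spin_ccw)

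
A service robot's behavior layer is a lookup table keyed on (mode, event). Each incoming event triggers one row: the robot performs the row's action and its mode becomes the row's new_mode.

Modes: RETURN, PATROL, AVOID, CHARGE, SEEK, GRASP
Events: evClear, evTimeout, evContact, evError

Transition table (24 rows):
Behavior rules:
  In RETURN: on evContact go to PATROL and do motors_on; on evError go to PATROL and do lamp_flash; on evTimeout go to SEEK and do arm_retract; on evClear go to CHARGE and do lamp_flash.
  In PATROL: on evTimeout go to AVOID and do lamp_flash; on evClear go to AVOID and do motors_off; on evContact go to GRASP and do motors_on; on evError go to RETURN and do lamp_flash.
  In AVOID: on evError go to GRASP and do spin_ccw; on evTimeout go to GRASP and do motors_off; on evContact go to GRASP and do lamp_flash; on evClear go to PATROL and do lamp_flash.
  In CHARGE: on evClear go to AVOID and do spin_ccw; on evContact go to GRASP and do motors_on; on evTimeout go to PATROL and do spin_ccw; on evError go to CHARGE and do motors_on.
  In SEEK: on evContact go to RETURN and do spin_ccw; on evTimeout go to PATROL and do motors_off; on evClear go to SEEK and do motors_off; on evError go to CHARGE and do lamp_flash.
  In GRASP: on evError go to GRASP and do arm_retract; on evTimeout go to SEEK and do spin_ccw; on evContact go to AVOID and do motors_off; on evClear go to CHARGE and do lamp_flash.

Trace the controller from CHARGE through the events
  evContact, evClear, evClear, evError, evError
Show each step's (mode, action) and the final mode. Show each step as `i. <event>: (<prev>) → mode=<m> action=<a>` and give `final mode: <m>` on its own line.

1. evContact: (CHARGE) → mode=GRASP action=motors_on
2. evClear: (GRASP) → mode=CHARGE action=lamp_flash
3. evClear: (CHARGE) → mode=AVOID action=spin_ccw
4. evError: (AVOID) → mode=GRASP action=spin_ccw
5. evError: (GRASP) → mode=GRASP action=arm_retract

final mode: GRASP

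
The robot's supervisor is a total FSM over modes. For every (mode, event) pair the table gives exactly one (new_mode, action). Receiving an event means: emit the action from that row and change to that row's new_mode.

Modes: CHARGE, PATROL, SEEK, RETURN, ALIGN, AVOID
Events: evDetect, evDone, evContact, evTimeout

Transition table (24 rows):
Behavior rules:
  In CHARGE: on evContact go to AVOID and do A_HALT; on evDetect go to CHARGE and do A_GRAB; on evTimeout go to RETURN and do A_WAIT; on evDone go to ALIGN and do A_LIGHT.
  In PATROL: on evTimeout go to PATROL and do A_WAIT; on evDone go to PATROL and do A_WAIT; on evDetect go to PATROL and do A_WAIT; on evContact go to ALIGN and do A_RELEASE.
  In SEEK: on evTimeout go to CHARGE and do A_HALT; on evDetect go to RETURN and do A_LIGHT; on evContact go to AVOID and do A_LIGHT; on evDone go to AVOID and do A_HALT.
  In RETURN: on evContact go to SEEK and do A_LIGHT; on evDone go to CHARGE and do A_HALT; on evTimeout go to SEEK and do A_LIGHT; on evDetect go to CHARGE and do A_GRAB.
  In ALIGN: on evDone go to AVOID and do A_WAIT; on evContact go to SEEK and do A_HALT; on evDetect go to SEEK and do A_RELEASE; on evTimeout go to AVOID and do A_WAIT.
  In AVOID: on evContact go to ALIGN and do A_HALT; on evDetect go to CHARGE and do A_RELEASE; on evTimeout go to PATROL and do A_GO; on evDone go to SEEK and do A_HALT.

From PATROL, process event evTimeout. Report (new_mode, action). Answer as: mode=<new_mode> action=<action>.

current mode = PATROL; filter table to that mode:
  (PATROL, evTimeout) → (PATROL, A_WAIT)  ← event matches
  (PATROL, evDone) → (PATROL, A_WAIT)
  (PATROL, evDetect) → (PATROL, A_WAIT)
  (PATROL, evContact) → (ALIGN, A_RELEASE)
event = evTimeout selects (PATROL, A_WAIT)

mode=PATROL action=A_WAIT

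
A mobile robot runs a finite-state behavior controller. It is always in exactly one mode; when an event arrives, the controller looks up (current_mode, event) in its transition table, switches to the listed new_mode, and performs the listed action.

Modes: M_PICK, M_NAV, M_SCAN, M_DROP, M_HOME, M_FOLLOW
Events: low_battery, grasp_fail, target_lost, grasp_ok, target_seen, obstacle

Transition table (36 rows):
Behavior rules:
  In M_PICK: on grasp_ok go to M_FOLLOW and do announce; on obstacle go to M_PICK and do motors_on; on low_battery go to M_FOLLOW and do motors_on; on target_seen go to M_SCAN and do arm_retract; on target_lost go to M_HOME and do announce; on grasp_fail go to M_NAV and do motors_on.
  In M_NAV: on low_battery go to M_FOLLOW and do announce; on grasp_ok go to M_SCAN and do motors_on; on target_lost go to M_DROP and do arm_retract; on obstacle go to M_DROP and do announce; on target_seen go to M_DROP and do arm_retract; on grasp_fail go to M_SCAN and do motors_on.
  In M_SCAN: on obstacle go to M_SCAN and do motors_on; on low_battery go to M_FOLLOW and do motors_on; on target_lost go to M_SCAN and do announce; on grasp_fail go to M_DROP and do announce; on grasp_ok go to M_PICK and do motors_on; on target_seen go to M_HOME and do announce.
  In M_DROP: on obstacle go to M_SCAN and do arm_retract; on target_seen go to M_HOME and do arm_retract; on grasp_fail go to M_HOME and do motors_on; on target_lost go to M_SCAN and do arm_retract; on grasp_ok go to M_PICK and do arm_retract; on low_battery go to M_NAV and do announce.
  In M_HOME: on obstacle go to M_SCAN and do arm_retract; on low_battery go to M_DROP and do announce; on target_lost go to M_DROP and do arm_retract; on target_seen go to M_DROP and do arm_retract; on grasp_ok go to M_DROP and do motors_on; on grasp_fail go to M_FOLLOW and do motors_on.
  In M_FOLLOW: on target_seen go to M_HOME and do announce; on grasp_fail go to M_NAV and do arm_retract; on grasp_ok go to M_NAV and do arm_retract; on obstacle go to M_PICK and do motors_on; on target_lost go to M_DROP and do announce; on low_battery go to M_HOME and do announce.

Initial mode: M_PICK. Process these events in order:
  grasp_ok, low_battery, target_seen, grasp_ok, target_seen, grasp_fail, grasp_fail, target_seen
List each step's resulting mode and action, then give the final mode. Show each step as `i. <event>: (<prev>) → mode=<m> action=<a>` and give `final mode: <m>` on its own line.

1. grasp_ok: (M_PICK) → mode=M_FOLLOW action=announce
2. low_battery: (M_FOLLOW) → mode=M_HOME action=announce
3. target_seen: (M_HOME) → mode=M_DROP action=arm_retract
4. grasp_ok: (M_DROP) → mode=M_PICK action=arm_retract
5. target_seen: (M_PICK) → mode=M_SCAN action=arm_retract
6. grasp_fail: (M_SCAN) → mode=M_DROP action=announce
7. grasp_fail: (M_DROP) → mode=M_HOME action=motors_on
8. target_seen: (M_HOME) → mode=M_DROP action=arm_retract

final mode: M_DROP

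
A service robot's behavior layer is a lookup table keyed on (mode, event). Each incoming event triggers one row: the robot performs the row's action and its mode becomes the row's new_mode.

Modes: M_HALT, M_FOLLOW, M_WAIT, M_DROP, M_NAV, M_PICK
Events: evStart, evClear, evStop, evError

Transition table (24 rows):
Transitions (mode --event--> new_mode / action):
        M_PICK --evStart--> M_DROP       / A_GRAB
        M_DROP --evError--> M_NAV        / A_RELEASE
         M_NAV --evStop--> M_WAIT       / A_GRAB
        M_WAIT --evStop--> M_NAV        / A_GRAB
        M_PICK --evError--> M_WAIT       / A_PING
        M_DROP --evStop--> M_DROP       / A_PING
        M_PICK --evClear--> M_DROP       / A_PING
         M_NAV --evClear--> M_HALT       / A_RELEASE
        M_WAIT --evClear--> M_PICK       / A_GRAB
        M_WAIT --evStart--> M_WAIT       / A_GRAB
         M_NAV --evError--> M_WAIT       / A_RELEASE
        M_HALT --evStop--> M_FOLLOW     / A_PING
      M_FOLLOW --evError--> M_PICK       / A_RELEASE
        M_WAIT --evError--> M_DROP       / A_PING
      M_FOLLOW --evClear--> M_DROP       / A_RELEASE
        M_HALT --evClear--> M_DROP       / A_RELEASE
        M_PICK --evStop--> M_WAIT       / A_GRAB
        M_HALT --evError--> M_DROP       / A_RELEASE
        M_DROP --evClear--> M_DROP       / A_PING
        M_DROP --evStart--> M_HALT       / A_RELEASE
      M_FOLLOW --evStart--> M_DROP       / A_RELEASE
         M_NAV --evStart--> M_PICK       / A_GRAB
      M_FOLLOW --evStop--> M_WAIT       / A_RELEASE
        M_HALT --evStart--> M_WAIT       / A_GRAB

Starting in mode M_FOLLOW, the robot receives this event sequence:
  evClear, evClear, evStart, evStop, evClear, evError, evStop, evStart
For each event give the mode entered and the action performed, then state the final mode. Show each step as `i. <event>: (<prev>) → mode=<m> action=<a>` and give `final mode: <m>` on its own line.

1. evClear: (M_FOLLOW) → mode=M_DROP action=A_RELEASE
2. evClear: (M_DROP) → mode=M_DROP action=A_PING
3. evStart: (M_DROP) → mode=M_HALT action=A_RELEASE
4. evStop: (M_HALT) → mode=M_FOLLOW action=A_PING
5. evClear: (M_FOLLOW) → mode=M_DROP action=A_RELEASE
6. evError: (M_DROP) → mode=M_NAV action=A_RELEASE
7. evStop: (M_NAV) → mode=M_WAIT action=A_GRAB
8. evStart: (M_WAIT) → mode=M_WAIT action=A_GRAB

final mode: M_WAIT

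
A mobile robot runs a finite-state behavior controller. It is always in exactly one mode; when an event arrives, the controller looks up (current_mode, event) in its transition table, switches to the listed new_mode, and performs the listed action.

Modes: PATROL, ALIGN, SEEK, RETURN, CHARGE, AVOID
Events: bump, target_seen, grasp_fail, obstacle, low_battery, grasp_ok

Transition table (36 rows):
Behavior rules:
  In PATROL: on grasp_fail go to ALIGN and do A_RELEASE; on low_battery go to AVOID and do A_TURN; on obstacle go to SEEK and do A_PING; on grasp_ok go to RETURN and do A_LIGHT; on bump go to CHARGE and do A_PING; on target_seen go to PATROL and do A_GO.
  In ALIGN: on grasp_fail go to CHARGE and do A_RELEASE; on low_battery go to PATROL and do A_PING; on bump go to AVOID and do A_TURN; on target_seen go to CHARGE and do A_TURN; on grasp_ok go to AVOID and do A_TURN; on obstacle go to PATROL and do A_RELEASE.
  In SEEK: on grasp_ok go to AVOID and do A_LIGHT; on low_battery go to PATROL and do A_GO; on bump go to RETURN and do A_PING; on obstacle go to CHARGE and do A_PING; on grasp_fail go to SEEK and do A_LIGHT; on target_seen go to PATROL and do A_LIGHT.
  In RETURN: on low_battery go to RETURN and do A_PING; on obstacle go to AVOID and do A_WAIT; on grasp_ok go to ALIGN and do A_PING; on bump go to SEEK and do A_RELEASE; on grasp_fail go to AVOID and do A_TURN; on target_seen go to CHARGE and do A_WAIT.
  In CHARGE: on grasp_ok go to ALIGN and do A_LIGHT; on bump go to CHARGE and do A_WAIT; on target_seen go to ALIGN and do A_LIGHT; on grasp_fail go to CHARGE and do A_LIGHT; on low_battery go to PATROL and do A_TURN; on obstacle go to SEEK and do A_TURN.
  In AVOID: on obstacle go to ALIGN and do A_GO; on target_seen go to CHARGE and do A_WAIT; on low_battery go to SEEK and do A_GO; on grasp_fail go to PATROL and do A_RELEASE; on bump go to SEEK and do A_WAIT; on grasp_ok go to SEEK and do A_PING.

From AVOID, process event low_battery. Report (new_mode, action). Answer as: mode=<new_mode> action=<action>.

current mode = AVOID; filter table to that mode:
  (AVOID, obstacle) → (ALIGN, A_GO)
  (AVOID, target_seen) → (CHARGE, A_WAIT)
  (AVOID, low_battery) → (SEEK, A_GO)  ← event matches
  (AVOID, grasp_fail) → (PATROL, A_RELEASE)
  (AVOID, bump) → (SEEK, A_WAIT)
  (AVOID, grasp_ok) → (SEEK, A_PING)
event = low_battery selects (SEEK, A_GO)

mode=SEEK action=A_GO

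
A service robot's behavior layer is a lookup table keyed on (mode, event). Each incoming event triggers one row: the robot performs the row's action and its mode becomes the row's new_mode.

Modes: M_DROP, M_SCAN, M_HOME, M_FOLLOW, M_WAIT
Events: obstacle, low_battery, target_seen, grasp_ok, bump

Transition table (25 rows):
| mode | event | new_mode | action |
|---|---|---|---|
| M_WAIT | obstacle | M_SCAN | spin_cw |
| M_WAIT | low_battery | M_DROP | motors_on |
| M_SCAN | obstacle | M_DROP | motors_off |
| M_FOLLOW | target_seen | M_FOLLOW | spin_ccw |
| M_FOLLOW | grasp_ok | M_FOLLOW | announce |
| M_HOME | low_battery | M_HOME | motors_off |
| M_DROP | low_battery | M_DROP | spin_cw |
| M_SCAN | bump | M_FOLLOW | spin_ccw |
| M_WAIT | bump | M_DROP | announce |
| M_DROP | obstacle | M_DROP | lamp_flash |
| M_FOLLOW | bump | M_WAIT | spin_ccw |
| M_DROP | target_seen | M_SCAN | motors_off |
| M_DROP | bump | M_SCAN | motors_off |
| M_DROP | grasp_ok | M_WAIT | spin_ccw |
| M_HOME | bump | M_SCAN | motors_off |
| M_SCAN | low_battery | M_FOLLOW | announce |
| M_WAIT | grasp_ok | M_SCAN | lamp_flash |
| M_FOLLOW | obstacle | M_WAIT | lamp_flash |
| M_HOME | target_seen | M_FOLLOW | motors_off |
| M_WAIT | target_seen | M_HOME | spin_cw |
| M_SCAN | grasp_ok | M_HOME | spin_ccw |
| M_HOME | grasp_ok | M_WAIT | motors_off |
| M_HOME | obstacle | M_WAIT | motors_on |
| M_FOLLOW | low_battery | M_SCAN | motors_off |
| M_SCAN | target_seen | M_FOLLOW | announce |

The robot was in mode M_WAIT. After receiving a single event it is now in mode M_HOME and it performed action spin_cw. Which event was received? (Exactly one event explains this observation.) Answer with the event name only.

try obstacle: (M_WAIT, obstacle) → (M_SCAN, spin_cw)
try low_battery: (M_WAIT, low_battery) → (M_DROP, motors_on)
try target_seen: (M_WAIT, target_seen) → (M_HOME, spin_cw)  ← matches
try grasp_ok: (M_WAIT, grasp_ok) → (M_SCAN, lamp_flash)
try bump: (M_WAIT, bump) → (M_DROP, announce)

target_seen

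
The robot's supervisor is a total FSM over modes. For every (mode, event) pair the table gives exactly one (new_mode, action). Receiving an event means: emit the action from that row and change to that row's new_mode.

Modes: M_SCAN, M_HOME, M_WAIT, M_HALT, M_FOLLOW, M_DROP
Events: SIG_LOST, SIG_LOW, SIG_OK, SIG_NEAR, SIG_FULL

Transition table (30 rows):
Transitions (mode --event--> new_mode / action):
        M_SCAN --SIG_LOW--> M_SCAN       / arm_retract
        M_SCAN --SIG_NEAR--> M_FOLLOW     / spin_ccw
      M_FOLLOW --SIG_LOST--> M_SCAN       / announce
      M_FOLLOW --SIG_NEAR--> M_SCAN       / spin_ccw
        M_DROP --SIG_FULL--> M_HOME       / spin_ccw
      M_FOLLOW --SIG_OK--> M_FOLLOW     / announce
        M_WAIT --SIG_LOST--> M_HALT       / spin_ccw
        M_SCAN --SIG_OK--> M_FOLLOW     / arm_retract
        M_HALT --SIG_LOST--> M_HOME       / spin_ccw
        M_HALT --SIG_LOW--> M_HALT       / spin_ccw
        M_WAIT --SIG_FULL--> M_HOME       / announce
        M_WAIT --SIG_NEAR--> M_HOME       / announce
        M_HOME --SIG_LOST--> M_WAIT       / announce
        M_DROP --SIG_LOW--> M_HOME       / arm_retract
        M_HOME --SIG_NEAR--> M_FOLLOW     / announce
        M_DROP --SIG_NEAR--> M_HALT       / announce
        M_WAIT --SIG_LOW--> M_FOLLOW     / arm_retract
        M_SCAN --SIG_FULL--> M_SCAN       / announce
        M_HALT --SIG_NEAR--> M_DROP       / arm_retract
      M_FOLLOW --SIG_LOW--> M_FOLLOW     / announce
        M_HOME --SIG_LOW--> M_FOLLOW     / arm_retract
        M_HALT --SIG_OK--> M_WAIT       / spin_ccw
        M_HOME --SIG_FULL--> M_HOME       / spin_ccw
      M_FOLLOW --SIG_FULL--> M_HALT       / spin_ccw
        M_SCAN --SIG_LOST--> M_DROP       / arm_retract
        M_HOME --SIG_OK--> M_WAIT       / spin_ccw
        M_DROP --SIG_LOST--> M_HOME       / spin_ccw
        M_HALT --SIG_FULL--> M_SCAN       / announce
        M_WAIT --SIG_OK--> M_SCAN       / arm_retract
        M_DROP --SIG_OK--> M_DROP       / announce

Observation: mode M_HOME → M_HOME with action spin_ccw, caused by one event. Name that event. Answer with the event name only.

try SIG_LOST: (M_HOME, SIG_LOST) → (M_WAIT, announce)
try SIG_LOW: (M_HOME, SIG_LOW) → (M_FOLLOW, arm_retract)
try SIG_OK: (M_HOME, SIG_OK) → (M_WAIT, spin_ccw)
try SIG_NEAR: (M_HOME, SIG_NEAR) → (M_FOLLOW, announce)
try SIG_FULL: (M_HOME, SIG_FULL) → (M_HOME, spin_ccw)  ← matches

SIG_FULL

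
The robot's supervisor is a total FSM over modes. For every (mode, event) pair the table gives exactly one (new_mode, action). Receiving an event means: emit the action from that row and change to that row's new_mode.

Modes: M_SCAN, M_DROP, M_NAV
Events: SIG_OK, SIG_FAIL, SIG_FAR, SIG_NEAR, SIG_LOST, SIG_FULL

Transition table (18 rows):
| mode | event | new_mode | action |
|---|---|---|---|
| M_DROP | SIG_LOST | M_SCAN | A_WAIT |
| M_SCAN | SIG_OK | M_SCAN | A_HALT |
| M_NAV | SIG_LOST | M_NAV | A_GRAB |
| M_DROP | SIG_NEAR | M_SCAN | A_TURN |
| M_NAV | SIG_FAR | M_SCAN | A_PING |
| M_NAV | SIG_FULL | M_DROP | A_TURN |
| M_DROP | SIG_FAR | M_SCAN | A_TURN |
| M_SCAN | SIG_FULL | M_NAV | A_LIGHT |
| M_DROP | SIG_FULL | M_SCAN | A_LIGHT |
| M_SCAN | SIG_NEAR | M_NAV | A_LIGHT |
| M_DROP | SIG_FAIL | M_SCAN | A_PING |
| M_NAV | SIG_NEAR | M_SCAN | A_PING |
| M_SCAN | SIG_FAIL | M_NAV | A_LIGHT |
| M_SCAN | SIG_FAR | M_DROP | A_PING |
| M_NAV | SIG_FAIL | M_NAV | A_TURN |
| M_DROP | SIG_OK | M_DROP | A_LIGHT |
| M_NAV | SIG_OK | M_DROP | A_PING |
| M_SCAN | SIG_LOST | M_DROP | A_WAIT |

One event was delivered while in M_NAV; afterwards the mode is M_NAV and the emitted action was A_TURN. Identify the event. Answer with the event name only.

try SIG_OK: (M_NAV, SIG_OK) → (M_DROP, A_PING)
try SIG_FAIL: (M_NAV, SIG_FAIL) → (M_NAV, A_TURN)  ← matches
try SIG_FAR: (M_NAV, SIG_FAR) → (M_SCAN, A_PING)
try SIG_NEAR: (M_NAV, SIG_NEAR) → (M_SCAN, A_PING)
try SIG_LOST: (M_NAV, SIG_LOST) → (M_NAV, A_GRAB)
try SIG_FULL: (M_NAV, SIG_FULL) → (M_DROP, A_TURN)

SIG_FAIL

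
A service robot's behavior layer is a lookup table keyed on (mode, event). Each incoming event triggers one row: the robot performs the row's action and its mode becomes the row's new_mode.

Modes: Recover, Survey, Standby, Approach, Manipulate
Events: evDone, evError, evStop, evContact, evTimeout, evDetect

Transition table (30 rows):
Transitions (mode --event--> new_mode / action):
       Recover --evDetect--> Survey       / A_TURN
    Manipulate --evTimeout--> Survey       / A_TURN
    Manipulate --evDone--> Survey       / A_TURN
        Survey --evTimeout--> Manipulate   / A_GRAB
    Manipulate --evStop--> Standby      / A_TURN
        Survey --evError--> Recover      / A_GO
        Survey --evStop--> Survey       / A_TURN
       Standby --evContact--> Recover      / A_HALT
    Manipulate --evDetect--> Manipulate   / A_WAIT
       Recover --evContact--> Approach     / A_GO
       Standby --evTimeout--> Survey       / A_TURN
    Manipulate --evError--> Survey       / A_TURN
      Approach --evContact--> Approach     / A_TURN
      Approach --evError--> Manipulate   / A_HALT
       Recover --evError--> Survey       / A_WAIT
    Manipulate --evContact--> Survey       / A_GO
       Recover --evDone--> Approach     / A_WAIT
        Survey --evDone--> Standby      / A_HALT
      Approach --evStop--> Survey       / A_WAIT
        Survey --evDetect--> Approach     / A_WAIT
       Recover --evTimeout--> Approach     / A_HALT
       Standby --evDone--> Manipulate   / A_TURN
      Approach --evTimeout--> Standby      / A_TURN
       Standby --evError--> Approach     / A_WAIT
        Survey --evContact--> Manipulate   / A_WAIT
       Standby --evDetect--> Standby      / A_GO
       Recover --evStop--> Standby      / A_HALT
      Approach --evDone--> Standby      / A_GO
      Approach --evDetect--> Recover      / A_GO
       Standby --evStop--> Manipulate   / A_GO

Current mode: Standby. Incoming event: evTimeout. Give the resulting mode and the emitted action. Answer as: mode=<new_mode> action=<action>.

mode=Survey action=A_TURN

current mode = Standby; filter table to that mode:
  (Standby, evContact) → (Recover, A_HALT)
  (Standby, evTimeout) → (Survey, A_TURN)  ← event matches
  (Standby, evDone) → (Manipulate, A_TURN)
  (Standby, evError) → (Approach, A_WAIT)
  (Standby, evDetect) → (Standby, A_GO)
  (Standby, evStop) → (Manipulate, A_GO)
event = evTimeout selects (Survey, A_TURN)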